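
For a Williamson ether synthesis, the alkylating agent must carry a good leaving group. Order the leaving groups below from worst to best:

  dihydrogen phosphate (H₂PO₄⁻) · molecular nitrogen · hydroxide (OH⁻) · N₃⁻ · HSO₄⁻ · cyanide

The more stable X⁻ (or X) is on its own — i.e. the weaker a base it is — the better a leaving group it makes.
molecular nitrogen: no meaningful conjugate acid; N₂ departs as an exceptionally stable neutral molecule
HSO₄⁻: pKₐ(H₂SO₄) ≈ -3 — conjugate base of a strong mineral acid
dihydrogen phosphate (H₂PO₄⁻): pKₐ(H₃PO₄) ≈ 2.1 — moderate base; biological leaving group after further activation
N₃⁻: pKₐ(HN₃) ≈ 4.7
cyanide: pKₐ(HCN) ≈ 9.2 — sp carbon stabilises the charge somewhat, but still a poor LG
hydroxide (OH⁻): pKₐ(H₂O) ≈ 15.7
The question asks for worst first, so the sequence is read in increasing leaving-group ability.

hydroxide (OH⁻) < cyanide < N₃⁻ < dihydrogen phosphate (H₂PO₄⁻) < HSO₄⁻ < molecular nitrogen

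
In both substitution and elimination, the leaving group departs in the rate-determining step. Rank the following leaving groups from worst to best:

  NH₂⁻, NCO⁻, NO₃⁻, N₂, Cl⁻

NH₂⁻ < NCO⁻ < NO₃⁻ < Cl⁻ < N₂

Leaving-group ability tracks the stability of the departed species; conjugate-acid pKₐ is the usual yardstick (lower pKₐ → better LG).
N₂: no meaningful conjugate acid; N₂ departs as an exceptionally stable neutral molecule
Cl⁻: pKₐ(HCl) ≈ -7
NO₃⁻: pKₐ(HNO₃) ≈ -1.3 — resonance-delocalised over three oxygens
NCO⁻: pKₐ(HOCN) ≈ 3.5 — resonance between N and O
NH₂⁻: pKₐ(NH₃) ≈ 38 — extremely strong base; never a leaving group
Listed from poorest to best leaving group as asked.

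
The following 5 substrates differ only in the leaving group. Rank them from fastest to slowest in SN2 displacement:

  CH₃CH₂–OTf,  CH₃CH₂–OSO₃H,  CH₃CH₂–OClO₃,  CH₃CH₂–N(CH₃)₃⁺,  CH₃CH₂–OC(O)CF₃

CH₃CH₂–OTf > CH₃CH₂–OClO₃ > CH₃CH₂–OSO₃H > CH₃CH₂–OC(O)CF₃ > CH₃CH₂–N(CH₃)₃⁺

Identical carbon frameworks mean the comparison reduces to leaving-group quality.
The more stable X⁻ (or X) is on its own — i.e. the weaker a base it is — the better a leaving group it makes.
CH₃CH₂–OTf loses OTf⁻: pKₐ(CF₃SO₃H (triflic acid)) ≈ -14
CH₃CH₂–OClO₃ loses ClO₄⁻: pKₐ(HClO₄) ≈ -10
CH₃CH₂–OSO₃H loses HSO₄⁻: pKₐ(H₂SO₄) ≈ -3
CH₃CH₂–OC(O)CF₃ loses CF₃COO⁻: pKₐ(CF₃COOH) ≈ 0.2
CH₃CH₂–N(CH₃)₃⁺ loses NR'₃: pKₐ(R'₃NH⁺) ≈ 10.7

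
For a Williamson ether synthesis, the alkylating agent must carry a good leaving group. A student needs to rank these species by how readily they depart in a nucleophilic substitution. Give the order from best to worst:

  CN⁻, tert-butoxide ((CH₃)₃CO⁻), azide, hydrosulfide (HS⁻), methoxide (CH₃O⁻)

azide > hydrosulfide (HS⁻) > CN⁻ > methoxide (CH₃O⁻) > tert-butoxide ((CH₃)₃CO⁻)

A good leaving group is a weak base: the lower the pKₐ of its conjugate acid, the more readily it departs.
azide: pKₐ(HN₃) ≈ 4.7
hydrosulfide (HS⁻): pKₐ(H₂S) ≈ 7 — larger and more polarisable than the oxygen analogue
CN⁻: pKₐ(HCN) ≈ 9.2
methoxide (CH₃O⁻): pKₐ(CH₃OH) ≈ 15.5 — strong base; alkoxides do not leave unassisted
tert-butoxide ((CH₃)₃CO⁻): pKₐ(t-BuOH) ≈ 18 — bulky, strongly basic alkoxide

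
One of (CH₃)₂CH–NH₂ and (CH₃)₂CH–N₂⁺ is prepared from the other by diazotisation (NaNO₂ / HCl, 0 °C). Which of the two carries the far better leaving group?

From (CH₃)₂CH–NH₂ the departing group would be NH₂⁻ (pKₐ(NH₃) ≈ 38). Extremely strong base; never a leaving group.
From (CH₃)₂CH–N₂⁺ the leaving group is N₂ (no meaningful conjugate acid; N₂ departs as an exceptionally stable neutral molecule).
Diazotisation (NaNO₂ / HCl, 0 °C) works by generating a diazonium salt that expels N₂, making (CH₃)₂CH–N₂⁺ enormously more reactive.

(CH₃)₂CH–N₂⁺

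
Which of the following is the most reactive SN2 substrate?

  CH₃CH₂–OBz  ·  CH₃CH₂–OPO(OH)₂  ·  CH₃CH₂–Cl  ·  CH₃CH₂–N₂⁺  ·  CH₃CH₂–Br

With the same alkyl group throughout, only the leaving group differentiates the rates.
The more stable X⁻ (or X) is on its own — i.e. the weaker a base it is — the better a leaving group it makes.
CH₃CH₂–N₂⁺ loses N₂: no meaningful conjugate acid; N₂ departs as an exceptionally stable neutral molecule
CH₃CH₂–Br loses Br⁻: pKₐ(HBr) ≈ -9
CH₃CH₂–Cl loses Cl⁻: pKₐ(HCl) ≈ -7
CH₃CH₂–OPO(OH)₂ loses H₂PO₄⁻: pKₐ(H₃PO₄) ≈ 2.1
CH₃CH₂–OBz loses PhCOO⁻: pKₐ(C₆H₅COOH) ≈ 4.2

CH₃CH₂–N₂⁺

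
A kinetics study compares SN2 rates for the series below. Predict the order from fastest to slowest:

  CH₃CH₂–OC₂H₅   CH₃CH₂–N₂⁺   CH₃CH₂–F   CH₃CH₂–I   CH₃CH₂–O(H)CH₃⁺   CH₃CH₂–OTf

With the same alkyl group throughout, only the leaving group differentiates the rates.
Leaving-group ability tracks the stability of the departed species; conjugate-acid pKₐ is the usual yardstick (lower pKₐ → better LG).
CH₃CH₂–N₂⁺ loses N₂: no meaningful conjugate acid; N₂ departs as an exceptionally stable neutral molecule
CH₃CH₂–OTf loses OTf⁻: pKₐ(CF₃SO₃H (triflic acid)) ≈ -14
CH₃CH₂–I loses I⁻: pKₐ(HI) ≈ -10
CH₃CH₂–O(H)CH₃⁺ loses R'OH: pKₐ(R'OH₂⁺) ≈ -2.4
CH₃CH₂–F loses F⁻: pKₐ(HF) ≈ 3.2
CH₃CH₂–OC₂H₅ loses CH₃CH₂O⁻: pKₐ(CH₃CH₂OH) ≈ 16

CH₃CH₂–N₂⁺ > CH₃CH₂–OTf > CH₃CH₂–I > CH₃CH₂–O(H)CH₃⁺ > CH₃CH₂–F > CH₃CH₂–OC₂H₅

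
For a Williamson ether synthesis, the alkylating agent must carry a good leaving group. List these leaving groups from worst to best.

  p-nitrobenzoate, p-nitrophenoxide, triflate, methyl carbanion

methyl carbanion < p-nitrophenoxide < p-nitrobenzoate < triflate

The more stable X⁻ (or X) is on its own — i.e. the weaker a base it is — the better a leaving group it makes.
triflate: pKₐ(CF₃SO₃H (triflic acid)) ≈ -14
p-nitrobenzoate: pKₐ(p-nitrobenzoic acid) ≈ 3.4 — electron-withdrawing nitro group stabilises the carboxylate
p-nitrophenoxide: pKₐ(p-nitrophenol) ≈ 7.2
methyl carbanion: pKₐ(CH₄) ≈ 48 — unstabilised carbanion; the worst conceivable leaving group
Listed from poorest to best leaving group as asked.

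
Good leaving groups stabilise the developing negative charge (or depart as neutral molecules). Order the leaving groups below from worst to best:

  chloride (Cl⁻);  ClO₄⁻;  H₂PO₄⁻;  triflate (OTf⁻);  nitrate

H₂PO₄⁻ < nitrate < chloride (Cl⁻) < ClO₄⁻ < triflate (OTf⁻)

triflate (OTf⁻): pKₐ(CF₃SO₃H (triflic acid)) ≈ -14 — charge spread over three oxygens and a CF₃ group; the premier leaving group in synthesis
ClO₄⁻: pKₐ(HClO₄) ≈ -10 — extremely weak base; rarely used for safety reasons
chloride (Cl⁻): pKₐ(HCl) ≈ -7
nitrate: pKₐ(HNO₃) ≈ -1.3 — resonance-delocalised over three oxygens
H₂PO₄⁻: pKₐ(H₃PO₄) ≈ 2.1
The question asks for worst first, so the sequence is read in increasing leaving-group ability.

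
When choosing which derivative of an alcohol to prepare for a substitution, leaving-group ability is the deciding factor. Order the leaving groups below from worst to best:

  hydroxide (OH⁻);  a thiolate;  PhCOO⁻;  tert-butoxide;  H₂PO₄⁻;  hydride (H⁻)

The more stable X⁻ (or X) is on its own — i.e. the weaker a base it is — the better a leaving group it makes.
H₂PO₄⁻: pKₐ(H₃PO₄) ≈ 2.1 — moderate base; biological leaving group after further activation
PhCOO⁻: pKₐ(C₆H₅COOH) ≈ 4.2 — aryl carboxylate
a thiolate: pKₐ(RSH (a thiol)) ≈ 10.5 — moderately basic; rarely leaves without activation
hydroxide (OH⁻): pKₐ(H₂O) ≈ 15.7 — strong base; essentially never leaves without prior activation
tert-butoxide: pKₐ(t-BuOH) ≈ 18 — bulky, strongly basic alkoxide
hydride (H⁻): pKₐ(H₂) ≈ 36 — extremely strong base; leaves only in special hydride-transfer contexts
The question asks for worst first, so the sequence is read in increasing leaving-group ability.

hydride (H⁻) < tert-butoxide < hydroxide (OH⁻) < a thiolate < PhCOO⁻ < H₂PO₄⁻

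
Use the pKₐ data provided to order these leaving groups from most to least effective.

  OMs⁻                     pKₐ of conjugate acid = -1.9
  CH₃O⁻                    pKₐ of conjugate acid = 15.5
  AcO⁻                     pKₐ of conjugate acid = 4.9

OMs⁻ > AcO⁻ > CH₃O⁻

Lower conjugate-acid pKₐ ⇒ weaker base ⇒ better leaving group.
Sorting by the given values: OMs⁻ (-1.9), AcO⁻ (4.9), CH₃O⁻ (15.5).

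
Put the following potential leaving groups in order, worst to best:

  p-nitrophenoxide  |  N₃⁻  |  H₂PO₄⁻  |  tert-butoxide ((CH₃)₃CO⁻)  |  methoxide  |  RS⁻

The more stable X⁻ (or X) is on its own — i.e. the weaker a base it is — the better a leaving group it makes.
H₂PO₄⁻: pKₐ(H₃PO₄) ≈ 2.1
N₃⁻: pKₐ(HN₃) ≈ 4.7 — linear, resonance-stabilised
p-nitrophenoxide: pKₐ(p-nitrophenol) ≈ 7.2
RS⁻: pKₐ(RSH (a thiol)) ≈ 10.5 — moderately basic; rarely leaves without activation
methoxide: pKₐ(CH₃OH) ≈ 15.5
tert-butoxide ((CH₃)₃CO⁻): pKₐ(t-BuOH) ≈ 18 — bulky, strongly basic alkoxide
Listed from poorest to best leaving group as asked.

tert-butoxide ((CH₃)₃CO⁻) < methoxide < RS⁻ < p-nitrophenoxide < N₃⁻ < H₂PO₄⁻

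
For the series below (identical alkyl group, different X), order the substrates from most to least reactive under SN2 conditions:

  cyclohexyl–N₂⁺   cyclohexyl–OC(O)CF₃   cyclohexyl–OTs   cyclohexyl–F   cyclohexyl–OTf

cyclohexyl–N₂⁺ > cyclohexyl–OTf > cyclohexyl–OTs > cyclohexyl–OC(O)CF₃ > cyclohexyl–F

Same R in every case — rank the leaving groups.
A good leaving group is a weak base: the lower the pKₐ of its conjugate acid, the more readily it departs.
cyclohexyl–N₂⁺ loses N₂: no meaningful conjugate acid; N₂ departs as an exceptionally stable neutral molecule
cyclohexyl–OTf loses OTf⁻: pKₐ(CF₃SO₃H (triflic acid)) ≈ -14
cyclohexyl–OTs loses OTs⁻: pKₐ(p-CH₃C₆H₄SO₃H (TsOH)) ≈ -2.8
cyclohexyl–OC(O)CF₃ loses CF₃COO⁻: pKₐ(CF₃COOH) ≈ 0.2
cyclohexyl–F loses F⁻: pKₐ(HF) ≈ 3.2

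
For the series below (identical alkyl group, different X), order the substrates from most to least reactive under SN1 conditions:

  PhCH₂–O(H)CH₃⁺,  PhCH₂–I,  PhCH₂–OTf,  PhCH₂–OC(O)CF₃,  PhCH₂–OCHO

Same R in every case — rank the leaving groups.
The more stable X⁻ (or X) is on its own — i.e. the weaker a base it is — the better a leaving group it makes.
PhCH₂–OTf loses OTf⁻: pKₐ(CF₃SO₃H (triflic acid)) ≈ -14
PhCH₂–I loses I⁻: pKₐ(HI) ≈ -10
PhCH₂–O(H)CH₃⁺ loses R'OH: pKₐ(R'OH₂⁺) ≈ -2.4
PhCH₂–OC(O)CF₃ loses CF₃COO⁻: pKₐ(CF₃COOH) ≈ 0.2
PhCH₂–OCHO loses HCOO⁻: pKₐ(HCOOH) ≈ 3.8

PhCH₂–OTf > PhCH₂–I > PhCH₂–O(H)CH₃⁺ > PhCH₂–OC(O)CF₃ > PhCH₂–OCHO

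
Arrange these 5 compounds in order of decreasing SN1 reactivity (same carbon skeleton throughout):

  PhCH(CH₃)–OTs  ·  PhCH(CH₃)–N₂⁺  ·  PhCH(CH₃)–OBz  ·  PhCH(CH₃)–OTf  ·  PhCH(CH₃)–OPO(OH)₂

The skeletons are identical, so relative rate is governed entirely by leaving-group ability.
A good leaving group is a weak base: the lower the pKₐ of its conjugate acid, the more readily it departs.
PhCH(CH₃)–N₂⁺ loses N₂: no meaningful conjugate acid; N₂ departs as an exceptionally stable neutral molecule
PhCH(CH₃)–OTf loses OTf⁻: pKₐ(CF₃SO₃H (triflic acid)) ≈ -14
PhCH(CH₃)–OTs loses OTs⁻: pKₐ(p-CH₃C₆H₄SO₃H (TsOH)) ≈ -2.8
PhCH(CH₃)–OPO(OH)₂ loses H₂PO₄⁻: pKₐ(H₃PO₄) ≈ 2.1
PhCH(CH₃)–OBz loses PhCOO⁻: pKₐ(C₆H₅COOH) ≈ 4.2

PhCH(CH₃)–N₂⁺ > PhCH(CH₃)–OTf > PhCH(CH₃)–OTs > PhCH(CH₃)–OPO(OH)₂ > PhCH(CH₃)–OBz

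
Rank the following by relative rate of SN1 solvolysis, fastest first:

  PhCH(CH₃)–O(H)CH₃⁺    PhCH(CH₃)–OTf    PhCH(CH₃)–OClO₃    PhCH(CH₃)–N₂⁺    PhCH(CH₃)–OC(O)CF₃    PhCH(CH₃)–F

PhCH(CH₃)–N₂⁺ > PhCH(CH₃)–OTf > PhCH(CH₃)–OClO₃ > PhCH(CH₃)–O(H)CH₃⁺ > PhCH(CH₃)–OC(O)CF₃ > PhCH(CH₃)–F

The skeletons are identical, so relative rate is governed entirely by leaving-group ability.
Rank by basicity of the departing species: weakest base leaves most easily.
PhCH(CH₃)–N₂⁺ loses N₂: no meaningful conjugate acid; N₂ departs as an exceptionally stable neutral molecule
PhCH(CH₃)–OTf loses OTf⁻: pKₐ(CF₃SO₃H (triflic acid)) ≈ -14
PhCH(CH₃)–OClO₃ loses ClO₄⁻: pKₐ(HClO₄) ≈ -10
PhCH(CH₃)–O(H)CH₃⁺ loses R'OH: pKₐ(R'OH₂⁺) ≈ -2.4
PhCH(CH₃)–OC(O)CF₃ loses CF₃COO⁻: pKₐ(CF₃COOH) ≈ 0.2
PhCH(CH₃)–F loses F⁻: pKₐ(HF) ≈ 3.2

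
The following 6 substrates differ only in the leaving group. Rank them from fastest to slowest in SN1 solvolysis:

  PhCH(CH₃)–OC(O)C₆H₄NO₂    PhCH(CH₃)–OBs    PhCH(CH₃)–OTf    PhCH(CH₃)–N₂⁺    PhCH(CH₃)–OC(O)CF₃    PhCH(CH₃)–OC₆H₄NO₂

PhCH(CH₃)–N₂⁺ > PhCH(CH₃)–OTf > PhCH(CH₃)–OBs > PhCH(CH₃)–OC(O)CF₃ > PhCH(CH₃)–OC(O)C₆H₄NO₂ > PhCH(CH₃)–OC₆H₄NO₂

Identical carbon frameworks mean the comparison reduces to leaving-group quality.
The more stable X⁻ (or X) is on its own — i.e. the weaker a base it is — the better a leaving group it makes.
PhCH(CH₃)–N₂⁺ loses N₂: no meaningful conjugate acid; N₂ departs as an exceptionally stable neutral molecule
PhCH(CH₃)–OTf loses OTf⁻: pKₐ(CF₃SO₃H (triflic acid)) ≈ -14
PhCH(CH₃)–OBs loses OBs⁻: pKₐ(p-BrC₆H₄SO₃H) ≈ -2.8
PhCH(CH₃)–OC(O)CF₃ loses CF₃COO⁻: pKₐ(CF₃COOH) ≈ 0.2
PhCH(CH₃)–OC(O)C₆H₄NO₂ loses p-O₂N–C₆H₄–COO⁻: pKₐ(p-nitrobenzoic acid) ≈ 3.4
PhCH(CH₃)–OC₆H₄NO₂ loses p-O₂N–C₆H₄–O⁻: pKₐ(p-nitrophenol) ≈ 7.2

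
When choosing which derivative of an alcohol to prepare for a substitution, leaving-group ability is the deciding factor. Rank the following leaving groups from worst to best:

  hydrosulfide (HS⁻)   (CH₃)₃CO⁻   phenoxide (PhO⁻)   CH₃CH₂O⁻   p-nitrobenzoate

Rank by basicity of the departing species: weakest base leaves most easily.
p-nitrobenzoate: pKₐ(p-nitrobenzoic acid) ≈ 3.4 — electron-withdrawing nitro group stabilises the carboxylate
hydrosulfide (HS⁻): pKₐ(H₂S) ≈ 7 — larger and more polarisable than the oxygen analogue
phenoxide (PhO⁻): pKₐ(C₆H₅OH (phenol)) ≈ 10
CH₃CH₂O⁻: pKₐ(CH₃CH₂OH) ≈ 16 — strong base; alkoxides do not leave unassisted
(CH₃)₃CO⁻: pKₐ(t-BuOH) ≈ 18
Reversing gives the worst-to-best order requested.

(CH₃)₃CO⁻ < CH₃CH₂O⁻ < phenoxide (PhO⁻) < hydrosulfide (HS⁻) < p-nitrobenzoate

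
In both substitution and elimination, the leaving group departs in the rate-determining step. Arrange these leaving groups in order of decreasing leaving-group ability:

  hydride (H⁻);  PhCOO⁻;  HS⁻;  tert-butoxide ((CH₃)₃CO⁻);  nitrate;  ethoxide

A good leaving group is a weak base: the lower the pKₐ of its conjugate acid, the more readily it departs.
nitrate: pKₐ(HNO₃) ≈ -1.3
PhCOO⁻: pKₐ(C₆H₅COOH) ≈ 4.2
HS⁻: pKₐ(H₂S) ≈ 7
ethoxide: pKₐ(CH₃CH₂OH) ≈ 16
tert-butoxide ((CH₃)₃CO⁻): pKₐ(t-BuOH) ≈ 18
hydride (H⁻): pKₐ(H₂) ≈ 36

nitrate > PhCOO⁻ > HS⁻ > ethoxide > tert-butoxide ((CH₃)₃CO⁻) > hydride (H⁻)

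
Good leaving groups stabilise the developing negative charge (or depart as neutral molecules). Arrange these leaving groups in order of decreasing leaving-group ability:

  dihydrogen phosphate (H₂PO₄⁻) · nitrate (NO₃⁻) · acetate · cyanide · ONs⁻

A good leaving group is a weak base: the lower the pKₐ of its conjugate acid, the more readily it departs.
ONs⁻: pKₐ(p-O₂NC₆H₄SO₃H) ≈ -3.5
nitrate (NO₃⁻): pKₐ(HNO₃) ≈ -1.3
dihydrogen phosphate (H₂PO₄⁻): pKₐ(H₃PO₄) ≈ 2.1
acetate: pKₐ(CH₃COOH) ≈ 4.8
cyanide: pKₐ(HCN) ≈ 9.2

ONs⁻ > nitrate (NO₃⁻) > dihydrogen phosphate (H₂PO₄⁻) > acetate > cyanide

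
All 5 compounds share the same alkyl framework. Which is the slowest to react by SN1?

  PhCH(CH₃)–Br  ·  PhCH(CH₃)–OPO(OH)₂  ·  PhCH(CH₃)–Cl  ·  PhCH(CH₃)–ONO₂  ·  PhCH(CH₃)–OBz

PhCH(CH₃)–OBz

The skeletons are identical, so relative rate is governed entirely by leaving-group ability.
Leaving-group ability tracks the stability of the departed species; conjugate-acid pKₐ is the usual yardstick (lower pKₐ → better LG).
PhCH(CH₃)–Br loses Br⁻: pKₐ(HBr) ≈ -9
PhCH(CH₃)–Cl loses Cl⁻: pKₐ(HCl) ≈ -7
PhCH(CH₃)–ONO₂ loses NO₃⁻: pKₐ(HNO₃) ≈ -1.3
PhCH(CH₃)–OPO(OH)₂ loses H₂PO₄⁻: pKₐ(H₃PO₄) ≈ 2.1
PhCH(CH₃)–OBz loses PhCOO⁻: pKₐ(C₆H₅COOH) ≈ 4.2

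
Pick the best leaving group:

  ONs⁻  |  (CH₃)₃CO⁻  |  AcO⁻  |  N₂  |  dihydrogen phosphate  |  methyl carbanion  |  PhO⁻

N₂: no meaningful conjugate acid; N₂ departs as an exceptionally stable neutral molecule
ONs⁻: pKₐ(p-O₂NC₆H₄SO₃H) ≈ -3.5
dihydrogen phosphate: pKₐ(H₃PO₄) ≈ 2.1
AcO⁻: pKₐ(CH₃COOH) ≈ 4.8
PhO⁻: pKₐ(C₆H₅OH (phenol)) ≈ 10
(CH₃)₃CO⁻: pKₐ(t-BuOH) ≈ 18
methyl carbanion: pKₐ(CH₄) ≈ 48

N₂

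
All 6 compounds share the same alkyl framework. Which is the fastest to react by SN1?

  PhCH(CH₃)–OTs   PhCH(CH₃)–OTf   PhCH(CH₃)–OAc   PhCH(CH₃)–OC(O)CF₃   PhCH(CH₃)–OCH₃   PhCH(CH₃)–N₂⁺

With the same alkyl group throughout, only the leaving group differentiates the rates.
Leaving-group ability tracks the stability of the departed species; conjugate-acid pKₐ is the usual yardstick (lower pKₐ → better LG).
PhCH(CH₃)–N₂⁺ loses N₂: no meaningful conjugate acid; N₂ departs as an exceptionally stable neutral molecule
PhCH(CH₃)–OTf loses OTf⁻: pKₐ(CF₃SO₃H (triflic acid)) ≈ -14
PhCH(CH₃)–OTs loses OTs⁻: pKₐ(p-CH₃C₆H₄SO₃H (TsOH)) ≈ -2.8
PhCH(CH₃)–OC(O)CF₃ loses CF₃COO⁻: pKₐ(CF₃COOH) ≈ 0.2
PhCH(CH₃)–OAc loses AcO⁻: pKₐ(CH₃COOH) ≈ 4.8
PhCH(CH₃)–OCH₃ loses CH₃O⁻: pKₐ(CH₃OH) ≈ 15.5

PhCH(CH₃)–N₂⁺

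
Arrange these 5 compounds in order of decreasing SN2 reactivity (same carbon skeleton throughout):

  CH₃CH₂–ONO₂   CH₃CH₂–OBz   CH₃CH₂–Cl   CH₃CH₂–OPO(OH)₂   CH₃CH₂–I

The skeletons are identical, so relative rate is governed entirely by leaving-group ability.
The more stable X⁻ (or X) is on its own — i.e. the weaker a base it is — the better a leaving group it makes.
CH₃CH₂–I loses I⁻: pKₐ(HI) ≈ -10
CH₃CH₂–Cl loses Cl⁻: pKₐ(HCl) ≈ -7
CH₃CH₂–ONO₂ loses NO₃⁻: pKₐ(HNO₃) ≈ -1.3
CH₃CH₂–OPO(OH)₂ loses H₂PO₄⁻: pKₐ(H₃PO₄) ≈ 2.1
CH₃CH₂–OBz loses PhCOO⁻: pKₐ(C₆H₅COOH) ≈ 4.2

CH₃CH₂–I > CH₃CH₂–Cl > CH₃CH₂–ONO₂ > CH₃CH₂–OPO(OH)₂ > CH₃CH₂–OBz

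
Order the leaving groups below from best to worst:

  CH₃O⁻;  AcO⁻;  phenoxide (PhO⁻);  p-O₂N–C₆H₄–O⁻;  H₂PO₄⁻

H₂PO₄⁻ > AcO⁻ > p-O₂N–C₆H₄–O⁻ > phenoxide (PhO⁻) > CH₃O⁻

Rank by basicity of the departing species: weakest base leaves most easily.
H₂PO₄⁻: pKₐ(H₃PO₄) ≈ 2.1
AcO⁻: pKₐ(CH₃COOH) ≈ 4.8
p-O₂N–C₆H₄–O⁻: pKₐ(p-nitrophenol) ≈ 7.2
phenoxide (PhO⁻): pKₐ(C₆H₅OH (phenol)) ≈ 10
CH₃O⁻: pKₐ(CH₃OH) ≈ 15.5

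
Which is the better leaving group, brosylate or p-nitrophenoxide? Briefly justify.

brosylate is the better leaving group.
pKₐ(p-BrC₆H₄SO₃H) ≈ -2.8 versus pKₐ(p-nitrophenol) ≈ 7.2: brosylate is the much weaker base.
Arenesulfonate with a p-bromo substituent.

brosylate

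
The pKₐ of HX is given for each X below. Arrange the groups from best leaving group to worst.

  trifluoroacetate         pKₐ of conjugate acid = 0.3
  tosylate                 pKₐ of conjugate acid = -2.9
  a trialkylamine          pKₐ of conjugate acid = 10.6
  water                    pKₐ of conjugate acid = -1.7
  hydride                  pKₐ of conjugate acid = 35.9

tosylate > water > trifluoroacetate > a trialkylamine > hydride

Lower conjugate-acid pKₐ ⇒ weaker base ⇒ better leaving group.
Sorting by the given values: tosylate (-2.9), water (-1.7), trifluoroacetate (0.3), a trialkylamine (10.6), hydride (35.9).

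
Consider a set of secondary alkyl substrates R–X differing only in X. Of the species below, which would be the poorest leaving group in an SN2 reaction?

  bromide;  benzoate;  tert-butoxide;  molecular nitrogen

Rank by basicity of the departing species: weakest base leaves most easily.
molecular nitrogen: no meaningful conjugate acid; N₂ departs as an exceptionally stable neutral molecule
bromide: pKₐ(HBr) ≈ -9
benzoate: pKₐ(C₆H₅COOH) ≈ 4.2
tert-butoxide: pKₐ(t-BuOH) ≈ 18

tert-butoxide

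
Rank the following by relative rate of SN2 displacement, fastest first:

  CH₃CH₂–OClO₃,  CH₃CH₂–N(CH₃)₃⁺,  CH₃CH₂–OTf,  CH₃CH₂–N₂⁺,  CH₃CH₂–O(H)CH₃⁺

Same R in every case — rank the leaving groups.
Leaving-group ability tracks the stability of the departed species; conjugate-acid pKₐ is the usual yardstick (lower pKₐ → better LG).
CH₃CH₂–N₂⁺ loses N₂: no meaningful conjugate acid; N₂ departs as an exceptionally stable neutral molecule
CH₃CH₂–OTf loses OTf⁻: pKₐ(CF₃SO₃H (triflic acid)) ≈ -14
CH₃CH₂–OClO₃ loses ClO₄⁻: pKₐ(HClO₄) ≈ -10
CH₃CH₂–O(H)CH₃⁺ loses R'OH: pKₐ(R'OH₂⁺) ≈ -2.4
CH₃CH₂–N(CH₃)₃⁺ loses NR'₃: pKₐ(R'₃NH⁺) ≈ 10.7

CH₃CH₂–N₂⁺ > CH₃CH₂–OTf > CH₃CH₂–OClO₃ > CH₃CH₂–O(H)CH₃⁺ > CH₃CH₂–N(CH₃)₃⁺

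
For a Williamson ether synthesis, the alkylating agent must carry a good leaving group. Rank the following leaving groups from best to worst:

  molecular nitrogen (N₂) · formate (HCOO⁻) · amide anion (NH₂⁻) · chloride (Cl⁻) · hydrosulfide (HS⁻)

molecular nitrogen (N₂) > chloride (Cl⁻) > formate (HCOO⁻) > hydrosulfide (HS⁻) > amide anion (NH₂⁻)

Rank by basicity of the departing species: weakest base leaves most easily.
molecular nitrogen (N₂): no meaningful conjugate acid; N₂ departs as an exceptionally stable neutral molecule
chloride (Cl⁻): pKₐ(HCl) ≈ -7 — moderately weak base
formate (HCOO⁻): pKₐ(HCOOH) ≈ 3.8 — resonance-stabilised carboxylate
hydrosulfide (HS⁻): pKₐ(H₂S) ≈ 7 — larger and more polarisable than the oxygen analogue
amide anion (NH₂⁻): pKₐ(NH₃) ≈ 38 — extremely strong base; never a leaving group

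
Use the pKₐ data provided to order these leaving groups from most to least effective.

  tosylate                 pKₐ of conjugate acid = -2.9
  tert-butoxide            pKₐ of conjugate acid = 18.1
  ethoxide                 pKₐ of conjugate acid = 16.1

tosylate > ethoxide > tert-butoxide

Lower conjugate-acid pKₐ ⇒ weaker base ⇒ better leaving group.
Sorting by the given values: tosylate (-2.9), ethoxide (16.1), tert-butoxide (18.1).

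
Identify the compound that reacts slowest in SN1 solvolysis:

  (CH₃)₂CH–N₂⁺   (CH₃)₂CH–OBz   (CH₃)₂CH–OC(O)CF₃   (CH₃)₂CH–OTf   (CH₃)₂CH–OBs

The skeletons are identical, so relative rate is governed entirely by leaving-group ability.
The more stable X⁻ (or X) is on its own — i.e. the weaker a base it is — the better a leaving group it makes.
(CH₃)₂CH–N₂⁺ loses N₂: no meaningful conjugate acid; N₂ departs as an exceptionally stable neutral molecule
(CH₃)₂CH–OTf loses OTf⁻: pKₐ(CF₃SO₃H (triflic acid)) ≈ -14
(CH₃)₂CH–OBs loses OBs⁻: pKₐ(p-BrC₆H₄SO₃H) ≈ -2.8
(CH₃)₂CH–OC(O)CF₃ loses CF₃COO⁻: pKₐ(CF₃COOH) ≈ 0.2
(CH₃)₂CH–OBz loses PhCOO⁻: pKₐ(C₆H₅COOH) ≈ 4.2

(CH₃)₂CH–OBz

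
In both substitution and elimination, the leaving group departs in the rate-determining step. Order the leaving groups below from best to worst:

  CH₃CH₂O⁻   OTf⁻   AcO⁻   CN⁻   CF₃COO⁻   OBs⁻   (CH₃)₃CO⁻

OTf⁻ > OBs⁻ > CF₃COO⁻ > AcO⁻ > CN⁻ > CH₃CH₂O⁻ > (CH₃)₃CO⁻

Rank by basicity of the departing species: weakest base leaves most easily.
OTf⁻: pKₐ(CF₃SO₃H (triflic acid)) ≈ -14
OBs⁻: pKₐ(p-BrC₆H₄SO₃H) ≈ -2.8 — arenesulfonate with a p-bromo substituent
CF₃COO⁻: pKₐ(CF₃COOH) ≈ 0.2 — strongly electron-withdrawing CF₃ stabilises the carboxylate
AcO⁻: pKₐ(CH₃COOH) ≈ 4.8
CN⁻: pKₐ(HCN) ≈ 9.2
CH₃CH₂O⁻: pKₐ(CH₃CH₂OH) ≈ 16
(CH₃)₃CO⁻: pKₐ(t-BuOH) ≈ 18 — bulky, strongly basic alkoxide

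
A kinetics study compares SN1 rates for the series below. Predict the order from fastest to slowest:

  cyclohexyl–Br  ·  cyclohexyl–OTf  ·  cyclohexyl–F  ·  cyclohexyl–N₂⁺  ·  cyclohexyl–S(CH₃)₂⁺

cyclohexyl–N₂⁺ > cyclohexyl–OTf > cyclohexyl–Br > cyclohexyl–S(CH₃)₂⁺ > cyclohexyl–F

With the same alkyl group throughout, only the leaving group differentiates the rates.
The more stable X⁻ (or X) is on its own — i.e. the weaker a base it is — the better a leaving group it makes.
cyclohexyl–N₂⁺ loses N₂: no meaningful conjugate acid; N₂ departs as an exceptionally stable neutral molecule
cyclohexyl–OTf loses OTf⁻: pKₐ(CF₃SO₃H (triflic acid)) ≈ -14
cyclohexyl–Br loses Br⁻: pKₐ(HBr) ≈ -9
cyclohexyl–S(CH₃)₂⁺ loses SR'₂: pKₐ(R'₂SH⁺) ≈ -7
cyclohexyl–F loses F⁻: pKₐ(HF) ≈ 3.2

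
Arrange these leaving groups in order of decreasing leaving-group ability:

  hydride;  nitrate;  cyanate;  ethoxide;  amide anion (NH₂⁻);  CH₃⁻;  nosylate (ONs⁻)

Leaving-group ability tracks the stability of the departed species; conjugate-acid pKₐ is the usual yardstick (lower pKₐ → better LG).
nosylate (ONs⁻): pKₐ(p-O₂NC₆H₄SO₃H) ≈ -3.5
nitrate: pKₐ(HNO₃) ≈ -1.3
cyanate: pKₐ(HOCN) ≈ 3.5
ethoxide: pKₐ(CH₃CH₂OH) ≈ 16
hydride: pKₐ(H₂) ≈ 36
amide anion (NH₂⁻): pKₐ(NH₃) ≈ 38
CH₃⁻: pKₐ(CH₄) ≈ 48

nosylate (ONs⁻) > nitrate > cyanate > ethoxide > hydride > amide anion (NH₂⁻) > CH₃⁻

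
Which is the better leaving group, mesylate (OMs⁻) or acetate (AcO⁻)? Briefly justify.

mesylate (OMs⁻) is the better leaving group.
pKₐ(CH₃SO₃H (MsOH)) ≈ -1.9 versus pKₐ(CH₃COOH) ≈ 4.8: mesylate (OMs⁻) is the much weaker base.
Resonance-delocalised alkanesulfonate.

mesylate (OMs⁻)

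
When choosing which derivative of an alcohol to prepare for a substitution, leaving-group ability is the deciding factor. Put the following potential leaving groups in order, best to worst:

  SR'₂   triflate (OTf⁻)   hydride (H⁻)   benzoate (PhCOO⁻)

triflate (OTf⁻) > SR'₂ > benzoate (PhCOO⁻) > hydride (H⁻)

The more stable X⁻ (or X) is on its own — i.e. the weaker a base it is — the better a leaving group it makes.
triflate (OTf⁻): pKₐ(CF₃SO₃H (triflic acid)) ≈ -14
SR'₂: pKₐ(R'₂SH⁺) ≈ -7 — neutral; leaves from a sulfonium salt (R–SR'₂⁺)
benzoate (PhCOO⁻): pKₐ(C₆H₅COOH) ≈ 4.2
hydride (H⁻): pKₐ(H₂) ≈ 36 — extremely strong base; leaves only in special hydride-transfer contexts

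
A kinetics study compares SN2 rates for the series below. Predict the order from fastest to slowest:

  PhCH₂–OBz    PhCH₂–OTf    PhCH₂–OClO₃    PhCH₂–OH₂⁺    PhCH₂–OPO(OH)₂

PhCH₂–OTf > PhCH₂–OClO₃ > PhCH₂–OH₂⁺ > PhCH₂–OPO(OH)₂ > PhCH₂–OBz

Identical carbon frameworks mean the comparison reduces to leaving-group quality.
A good leaving group is a weak base: the lower the pKₐ of its conjugate acid, the more readily it departs.
PhCH₂–OTf loses OTf⁻: pKₐ(CF₃SO₃H (triflic acid)) ≈ -14
PhCH₂–OClO₃ loses ClO₄⁻: pKₐ(HClO₄) ≈ -10
PhCH₂–OH₂⁺ loses H₂O: pKₐ(H₃O⁺) ≈ -1.7
PhCH₂–OPO(OH)₂ loses H₂PO₄⁻: pKₐ(H₃PO₄) ≈ 2.1
PhCH₂–OBz loses PhCOO⁻: pKₐ(C₆H₅COOH) ≈ 4.2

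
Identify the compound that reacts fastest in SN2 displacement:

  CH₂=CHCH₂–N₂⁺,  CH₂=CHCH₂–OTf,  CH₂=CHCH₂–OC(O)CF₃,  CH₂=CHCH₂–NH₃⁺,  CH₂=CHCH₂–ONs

Identical carbon frameworks mean the comparison reduces to leaving-group quality.
Leaving-group ability tracks the stability of the departed species; conjugate-acid pKₐ is the usual yardstick (lower pKₐ → better LG).
CH₂=CHCH₂–N₂⁺ loses N₂: no meaningful conjugate acid; N₂ departs as an exceptionally stable neutral molecule
CH₂=CHCH₂–OTf loses OTf⁻: pKₐ(CF₃SO₃H (triflic acid)) ≈ -14
CH₂=CHCH₂–ONs loses ONs⁻: pKₐ(p-O₂NC₆H₄SO₃H) ≈ -3.5
CH₂=CHCH₂–OC(O)CF₃ loses CF₃COO⁻: pKₐ(CF₃COOH) ≈ 0.2
CH₂=CHCH₂–NH₃⁺ loses NH₃: pKₐ(NH₄⁺) ≈ 9.2

CH₂=CHCH₂–N₂⁺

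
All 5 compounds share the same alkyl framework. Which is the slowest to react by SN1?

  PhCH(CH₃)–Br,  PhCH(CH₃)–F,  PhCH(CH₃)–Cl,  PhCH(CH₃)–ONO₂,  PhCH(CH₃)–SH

The skeletons are identical, so relative rate is governed entirely by leaving-group ability.
Leaving-group ability tracks the stability of the departed species; conjugate-acid pKₐ is the usual yardstick (lower pKₐ → better LG).
PhCH(CH₃)–Br loses Br⁻: pKₐ(HBr) ≈ -9
PhCH(CH₃)–Cl loses Cl⁻: pKₐ(HCl) ≈ -7
PhCH(CH₃)–ONO₂ loses NO₃⁻: pKₐ(HNO₃) ≈ -1.3
PhCH(CH₃)–F loses F⁻: pKₐ(HF) ≈ 3.2
PhCH(CH₃)–SH loses HS⁻: pKₐ(H₂S) ≈ 7

PhCH(CH₃)–SH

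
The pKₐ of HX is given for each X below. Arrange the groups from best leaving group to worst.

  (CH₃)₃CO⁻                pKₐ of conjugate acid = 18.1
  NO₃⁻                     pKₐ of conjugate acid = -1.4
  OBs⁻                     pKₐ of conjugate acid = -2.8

OBs⁻ > NO₃⁻ > (CH₃)₃CO⁻

Lower conjugate-acid pKₐ ⇒ weaker base ⇒ better leaving group.
Sorting by the given values: OBs⁻ (-2.8), NO₃⁻ (-1.4), (CH₃)₃CO⁻ (18.1).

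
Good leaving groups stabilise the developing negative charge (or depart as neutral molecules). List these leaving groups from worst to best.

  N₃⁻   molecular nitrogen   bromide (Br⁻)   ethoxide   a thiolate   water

ethoxide < a thiolate < N₃⁻ < water < bromide (Br⁻) < molecular nitrogen

molecular nitrogen: no meaningful conjugate acid; N₂ departs as an exceptionally stable neutral molecule
bromide (Br⁻): pKₐ(HBr) ≈ -9 — weak base; good leaving group
water: pKₐ(H₃O⁺) ≈ -1.7
N₃⁻: pKₐ(HN₃) ≈ 4.7 — linear, resonance-stabilised
a thiolate: pKₐ(RSH (a thiol)) ≈ 10.5 — moderately basic; rarely leaves without activation
ethoxide: pKₐ(CH₃CH₂OH) ≈ 16
Reversing gives the worst-to-best order requested.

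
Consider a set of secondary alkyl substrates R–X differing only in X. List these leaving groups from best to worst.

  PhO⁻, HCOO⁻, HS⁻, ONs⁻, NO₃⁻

ONs⁻ > NO₃⁻ > HCOO⁻ > HS⁻ > PhO⁻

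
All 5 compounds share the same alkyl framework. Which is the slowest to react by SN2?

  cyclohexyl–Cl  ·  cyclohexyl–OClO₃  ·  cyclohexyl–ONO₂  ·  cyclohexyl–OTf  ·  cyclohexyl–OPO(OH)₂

cyclohexyl–OPO(OH)₂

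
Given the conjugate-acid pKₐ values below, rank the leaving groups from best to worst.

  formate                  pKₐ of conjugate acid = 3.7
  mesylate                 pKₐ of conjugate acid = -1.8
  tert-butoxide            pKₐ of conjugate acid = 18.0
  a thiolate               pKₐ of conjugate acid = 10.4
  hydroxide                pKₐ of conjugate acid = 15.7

Lower conjugate-acid pKₐ ⇒ weaker base ⇒ better leaving group.
Sorting by the given values: mesylate (-1.8), formate (3.7), a thiolate (10.4), hydroxide (15.7), tert-butoxide (18.0).

mesylate > formate > a thiolate > hydroxide > tert-butoxide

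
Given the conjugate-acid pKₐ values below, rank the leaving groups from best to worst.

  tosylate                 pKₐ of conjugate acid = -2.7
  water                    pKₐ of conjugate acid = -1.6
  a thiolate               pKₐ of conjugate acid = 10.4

tosylate > water > a thiolate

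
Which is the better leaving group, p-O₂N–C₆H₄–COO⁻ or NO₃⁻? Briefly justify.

NO₃⁻ is the better leaving group.
pKₐ(HNO₃) ≈ -1.3 versus pKₐ(p-nitrobenzoic acid) ≈ 3.4: NO₃⁻ is the much weaker base.
Resonance-delocalised over three oxygens.

NO₃⁻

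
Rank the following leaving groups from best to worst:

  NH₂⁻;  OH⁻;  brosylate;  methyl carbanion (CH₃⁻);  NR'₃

brosylate > NR'₃ > OH⁻ > NH₂⁻ > methyl carbanion (CH₃⁻)

Rank by basicity of the departing species: weakest base leaves most easily.
brosylate: pKₐ(p-BrC₆H₄SO₃H) ≈ -2.8 — arenesulfonate with a p-bromo substituent
NR'₃: pKₐ(R'₃NH⁺) ≈ 10.7
OH⁻: pKₐ(H₂O) ≈ 15.7
NH₂⁻: pKₐ(NH₃) ≈ 38
methyl carbanion (CH₃⁻): pKₐ(CH₄) ≈ 48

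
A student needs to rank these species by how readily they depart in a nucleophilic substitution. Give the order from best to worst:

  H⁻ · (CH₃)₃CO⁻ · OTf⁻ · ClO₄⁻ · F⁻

OTf⁻: pKₐ(CF₃SO₃H (triflic acid)) ≈ -14 — charge spread over three oxygens and a CF₃ group; the premier leaving group in synthesis
ClO₄⁻: pKₐ(HClO₄) ≈ -10
F⁻: pKₐ(HF) ≈ 3.2
(CH₃)₃CO⁻: pKₐ(t-BuOH) ≈ 18 — bulky, strongly basic alkoxide
H⁻: pKₐ(H₂) ≈ 36

OTf⁻ > ClO₄⁻ > F⁻ > (CH₃)₃CO⁻ > H⁻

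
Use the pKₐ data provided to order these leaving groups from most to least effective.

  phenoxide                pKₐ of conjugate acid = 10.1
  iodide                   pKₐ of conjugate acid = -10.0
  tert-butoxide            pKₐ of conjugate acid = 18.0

Lower conjugate-acid pKₐ ⇒ weaker base ⇒ better leaving group.
Sorting by the given values: iodide (-10.0), phenoxide (10.1), tert-butoxide (18.0).

iodide > phenoxide > tert-butoxide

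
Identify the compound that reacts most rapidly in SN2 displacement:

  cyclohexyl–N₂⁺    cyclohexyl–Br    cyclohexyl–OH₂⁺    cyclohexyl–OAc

Same R in every case — rank the leaving groups.
A good leaving group is a weak base: the lower the pKₐ of its conjugate acid, the more readily it departs.
cyclohexyl–N₂⁺ loses N₂: no meaningful conjugate acid; N₂ departs as an exceptionally stable neutral molecule
cyclohexyl–Br loses Br⁻: pKₐ(HBr) ≈ -9
cyclohexyl–OH₂⁺ loses H₂O: pKₐ(H₃O⁺) ≈ -1.7
cyclohexyl–OAc loses AcO⁻: pKₐ(CH₃COOH) ≈ 4.8

cyclohexyl–N₂⁺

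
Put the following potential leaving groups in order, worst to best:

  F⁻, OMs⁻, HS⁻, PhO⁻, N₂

The more stable X⁻ (or X) is on its own — i.e. the weaker a base it is — the better a leaving group it makes.
N₂: no meaningful conjugate acid; N₂ departs as an exceptionally stable neutral molecule
OMs⁻: pKₐ(CH₃SO₃H (MsOH)) ≈ -1.9
F⁻: pKₐ(HF) ≈ 3.2
HS⁻: pKₐ(H₂S) ≈ 7 — larger and more polarisable than the oxygen analogue
PhO⁻: pKₐ(C₆H₅OH (phenol)) ≈ 10 — resonance into the ring helps, but still a poor LG
The question asks for worst first, so the sequence is read in increasing leaving-group ability.

PhO⁻ < HS⁻ < F⁻ < OMs⁻ < N₂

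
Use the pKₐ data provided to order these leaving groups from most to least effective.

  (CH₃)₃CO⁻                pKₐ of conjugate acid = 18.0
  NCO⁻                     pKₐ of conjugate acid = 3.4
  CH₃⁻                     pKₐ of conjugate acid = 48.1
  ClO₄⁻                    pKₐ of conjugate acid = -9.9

ClO₄⁻ > NCO⁻ > (CH₃)₃CO⁻ > CH₃⁻

Lower conjugate-acid pKₐ ⇒ weaker base ⇒ better leaving group.
Sorting by the given values: ClO₄⁻ (-9.9), NCO⁻ (3.4), (CH₃)₃CO⁻ (18.0), CH₃⁻ (48.1).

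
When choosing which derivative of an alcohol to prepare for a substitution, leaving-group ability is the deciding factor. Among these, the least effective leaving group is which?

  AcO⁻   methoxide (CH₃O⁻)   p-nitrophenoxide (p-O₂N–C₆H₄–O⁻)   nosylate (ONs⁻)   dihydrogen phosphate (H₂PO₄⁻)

methoxide (CH₃O⁻)

nosylate (ONs⁻): pKₐ(p-O₂NC₆H₄SO₃H) ≈ -3.5
dihydrogen phosphate (H₂PO₄⁻): pKₐ(H₃PO₄) ≈ 2.1
AcO⁻: pKₐ(CH₃COOH) ≈ 4.8
p-nitrophenoxide (p-O₂N–C₆H₄–O⁻): pKₐ(p-nitrophenol) ≈ 7.2
methoxide (CH₃O⁻): pKₐ(CH₃OH) ≈ 15.5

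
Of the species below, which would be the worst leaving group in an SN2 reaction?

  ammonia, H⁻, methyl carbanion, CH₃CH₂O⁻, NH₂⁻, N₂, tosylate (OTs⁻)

methyl carbanion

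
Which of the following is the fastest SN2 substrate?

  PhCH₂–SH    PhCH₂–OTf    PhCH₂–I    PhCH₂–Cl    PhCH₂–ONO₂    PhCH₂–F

PhCH₂–OTf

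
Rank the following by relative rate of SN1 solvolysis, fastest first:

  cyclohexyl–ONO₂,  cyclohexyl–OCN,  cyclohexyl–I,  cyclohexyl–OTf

With the same alkyl group throughout, only the leaving group differentiates the rates.
A good leaving group is a weak base: the lower the pKₐ of its conjugate acid, the more readily it departs.
cyclohexyl–OTf loses OTf⁻: pKₐ(CF₃SO₃H (triflic acid)) ≈ -14
cyclohexyl–I loses I⁻: pKₐ(HI) ≈ -10
cyclohexyl–ONO₂ loses NO₃⁻: pKₐ(HNO₃) ≈ -1.3
cyclohexyl–OCN loses NCO⁻: pKₐ(HOCN) ≈ 3.5

cyclohexyl–OTf > cyclohexyl–I > cyclohexyl–ONO₂ > cyclohexyl–OCN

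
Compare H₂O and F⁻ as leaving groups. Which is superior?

H₂O

H₂O is the better leaving group.
pKₐ(H₃O⁺) ≈ -1.7 versus pKₐ(HF) ≈ 3.2: H₂O is the much weaker base.
Neutral; leaves from a protonated alcohol (R–OH₂⁺).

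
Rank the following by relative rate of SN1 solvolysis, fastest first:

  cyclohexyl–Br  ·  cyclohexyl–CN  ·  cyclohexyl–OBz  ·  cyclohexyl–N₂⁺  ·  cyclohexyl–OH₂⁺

Same R in every case — rank the leaving groups.
The more stable X⁻ (or X) is on its own — i.e. the weaker a base it is — the better a leaving group it makes.
cyclohexyl–N₂⁺ loses N₂: no meaningful conjugate acid; N₂ departs as an exceptionally stable neutral molecule
cyclohexyl–Br loses Br⁻: pKₐ(HBr) ≈ -9
cyclohexyl–OH₂⁺ loses H₂O: pKₐ(H₃O⁺) ≈ -1.7
cyclohexyl–OBz loses PhCOO⁻: pKₐ(C₆H₅COOH) ≈ 4.2
cyclohexyl–CN loses CN⁻: pKₐ(HCN) ≈ 9.2

cyclohexyl–N₂⁺ > cyclohexyl–Br > cyclohexyl–OH₂⁺ > cyclohexyl–OBz > cyclohexyl–CN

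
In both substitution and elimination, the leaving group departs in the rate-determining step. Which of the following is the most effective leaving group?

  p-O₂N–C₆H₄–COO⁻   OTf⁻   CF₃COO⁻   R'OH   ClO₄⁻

OTf⁻: pKₐ(CF₃SO₃H (triflic acid)) ≈ -14
ClO₄⁻: pKₐ(HClO₄) ≈ -10
R'OH: pKₐ(R'OH₂⁺) ≈ -2.4
CF₃COO⁻: pKₐ(CF₃COOH) ≈ 0.2
p-O₂N–C₆H₄–COO⁻: pKₐ(p-nitrobenzoic acid) ≈ 3.4

OTf⁻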